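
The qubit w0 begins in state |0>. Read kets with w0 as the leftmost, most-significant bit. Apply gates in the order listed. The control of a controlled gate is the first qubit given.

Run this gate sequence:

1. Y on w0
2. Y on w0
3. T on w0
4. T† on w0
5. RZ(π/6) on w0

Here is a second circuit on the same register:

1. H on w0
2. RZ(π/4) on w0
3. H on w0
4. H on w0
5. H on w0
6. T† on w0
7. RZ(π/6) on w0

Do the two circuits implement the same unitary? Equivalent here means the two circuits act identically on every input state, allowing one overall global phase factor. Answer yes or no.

No: there is an input state on which the two circuits produce genuinely different outputs (not merely differing by a phase).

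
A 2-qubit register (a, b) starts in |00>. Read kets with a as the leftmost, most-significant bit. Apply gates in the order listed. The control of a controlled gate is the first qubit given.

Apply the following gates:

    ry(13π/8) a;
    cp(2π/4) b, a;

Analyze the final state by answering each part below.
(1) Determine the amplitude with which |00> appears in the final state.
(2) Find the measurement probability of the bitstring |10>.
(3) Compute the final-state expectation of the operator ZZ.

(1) The amplitude on |00> is -cos(3*pi/16).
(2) The probability of measuring |10> is sin(3*pi/16)**2.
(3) The expectation value of ZZ is sqrt(2 - sqrt(2))/2.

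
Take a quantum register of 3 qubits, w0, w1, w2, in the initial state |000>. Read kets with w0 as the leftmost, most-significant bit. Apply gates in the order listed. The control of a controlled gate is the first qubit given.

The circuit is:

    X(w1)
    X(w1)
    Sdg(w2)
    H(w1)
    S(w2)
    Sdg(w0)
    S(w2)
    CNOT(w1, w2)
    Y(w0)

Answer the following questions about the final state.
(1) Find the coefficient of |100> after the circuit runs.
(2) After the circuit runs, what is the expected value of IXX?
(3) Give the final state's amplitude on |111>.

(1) |100> carries amplitude sqrt(2)*I/2 in the final state. Key observation: the block from step 1 through step 2 cancels to the identity and can be dropped.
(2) In the final state, IXX has expectation 1.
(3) The final state's coefficient on |111> equals sqrt(2)*I/2.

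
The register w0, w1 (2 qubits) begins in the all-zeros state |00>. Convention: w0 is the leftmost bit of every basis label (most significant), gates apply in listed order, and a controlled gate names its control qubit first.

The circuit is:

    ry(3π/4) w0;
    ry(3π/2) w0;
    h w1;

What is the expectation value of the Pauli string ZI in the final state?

The observable ZI averages to sqrt(2)/2.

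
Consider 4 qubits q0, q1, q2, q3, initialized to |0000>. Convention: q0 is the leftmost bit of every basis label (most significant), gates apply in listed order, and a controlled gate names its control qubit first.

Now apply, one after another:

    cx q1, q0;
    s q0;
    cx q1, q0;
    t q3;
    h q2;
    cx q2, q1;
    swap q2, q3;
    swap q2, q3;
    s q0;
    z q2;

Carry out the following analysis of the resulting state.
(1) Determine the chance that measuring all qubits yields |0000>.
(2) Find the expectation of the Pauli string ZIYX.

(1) A full measurement returns |0000> with probability 1/2.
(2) In the final state, ZIYX has expectation 0.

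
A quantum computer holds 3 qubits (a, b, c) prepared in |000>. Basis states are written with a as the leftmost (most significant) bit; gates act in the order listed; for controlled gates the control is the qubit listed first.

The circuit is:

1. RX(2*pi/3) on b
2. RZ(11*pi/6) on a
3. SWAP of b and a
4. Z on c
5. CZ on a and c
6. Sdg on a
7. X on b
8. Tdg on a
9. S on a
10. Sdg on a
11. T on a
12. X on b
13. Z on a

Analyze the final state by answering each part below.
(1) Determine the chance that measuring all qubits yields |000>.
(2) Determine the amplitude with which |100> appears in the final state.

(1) A full measurement returns |000> with probability 1/4.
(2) The amplitude on |100> is -sqrt(3)*exp(I*pi/12)/2.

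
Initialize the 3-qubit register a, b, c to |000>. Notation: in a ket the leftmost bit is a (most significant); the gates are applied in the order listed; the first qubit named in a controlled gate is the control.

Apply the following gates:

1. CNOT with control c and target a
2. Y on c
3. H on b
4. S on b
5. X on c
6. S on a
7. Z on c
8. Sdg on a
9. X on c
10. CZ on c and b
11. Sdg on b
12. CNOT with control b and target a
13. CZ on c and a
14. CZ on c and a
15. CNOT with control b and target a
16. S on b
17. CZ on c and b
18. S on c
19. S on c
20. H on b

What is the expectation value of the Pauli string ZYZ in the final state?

In the final state, ZYZ has expectation 1. Key observation: the block from step 10 through step 17 cancels to the identity and can be dropped.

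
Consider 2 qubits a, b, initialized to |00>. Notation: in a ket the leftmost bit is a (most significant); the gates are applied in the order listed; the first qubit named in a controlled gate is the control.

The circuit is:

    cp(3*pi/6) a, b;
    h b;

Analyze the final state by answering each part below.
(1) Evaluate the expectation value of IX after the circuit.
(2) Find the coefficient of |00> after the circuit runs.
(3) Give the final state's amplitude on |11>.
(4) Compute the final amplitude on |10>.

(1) The expectation value of IX is 1.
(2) The final state's coefficient on |00> equals sqrt(2)/2.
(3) The final state's coefficient on |11> equals 0.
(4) The final state's coefficient on |10> equals 0.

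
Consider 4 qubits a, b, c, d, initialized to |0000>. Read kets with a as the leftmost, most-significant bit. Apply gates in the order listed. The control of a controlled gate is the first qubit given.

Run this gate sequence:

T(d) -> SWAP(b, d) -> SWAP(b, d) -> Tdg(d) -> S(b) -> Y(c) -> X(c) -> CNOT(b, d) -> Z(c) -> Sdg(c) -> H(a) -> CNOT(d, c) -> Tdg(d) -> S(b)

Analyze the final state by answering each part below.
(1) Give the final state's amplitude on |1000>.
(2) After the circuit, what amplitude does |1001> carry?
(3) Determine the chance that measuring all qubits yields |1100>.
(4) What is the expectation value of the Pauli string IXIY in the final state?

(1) The amplitude on |1000> is sqrt(2)*I/2. Key observation: gates 1-4 undo each other exactly, leaving only the rest of the circuit to track.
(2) |1001> carries amplitude 0 in the final state.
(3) Outcome |1100> occurs with probability 0.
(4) In the final state, IXIY has expectation 0.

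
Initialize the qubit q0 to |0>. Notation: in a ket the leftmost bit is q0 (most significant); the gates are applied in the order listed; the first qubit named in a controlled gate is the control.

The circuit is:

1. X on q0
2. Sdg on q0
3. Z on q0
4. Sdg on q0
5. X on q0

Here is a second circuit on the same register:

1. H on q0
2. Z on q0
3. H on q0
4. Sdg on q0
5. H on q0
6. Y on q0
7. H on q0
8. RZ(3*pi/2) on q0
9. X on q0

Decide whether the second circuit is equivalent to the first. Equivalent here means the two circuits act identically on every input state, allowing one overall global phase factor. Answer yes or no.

No: there is an input state on which the two circuits produce genuinely different outputs (not merely differing by a phase).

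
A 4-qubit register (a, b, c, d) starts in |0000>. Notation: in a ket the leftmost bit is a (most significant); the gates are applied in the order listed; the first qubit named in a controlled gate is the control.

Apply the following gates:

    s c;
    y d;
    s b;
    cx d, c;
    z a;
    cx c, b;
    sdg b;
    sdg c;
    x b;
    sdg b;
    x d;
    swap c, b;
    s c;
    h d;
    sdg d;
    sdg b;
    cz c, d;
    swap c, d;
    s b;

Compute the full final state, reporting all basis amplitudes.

After the circuit, the state carries amplitude -sqrt(2)*I/2 on |0100>, -sqrt(2)/2 on |0110>, and 0 on every other basis state.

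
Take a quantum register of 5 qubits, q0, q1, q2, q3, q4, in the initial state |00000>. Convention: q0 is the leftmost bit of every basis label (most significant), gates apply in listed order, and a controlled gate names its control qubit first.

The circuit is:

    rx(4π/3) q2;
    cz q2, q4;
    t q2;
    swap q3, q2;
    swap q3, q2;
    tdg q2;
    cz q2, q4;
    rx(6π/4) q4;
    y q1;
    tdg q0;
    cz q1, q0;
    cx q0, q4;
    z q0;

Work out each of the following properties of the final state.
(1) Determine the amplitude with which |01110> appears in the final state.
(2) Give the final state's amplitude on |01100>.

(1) |01110> carries amplitude 0 in the final state. Key observation: the block from step 2 through step 7 cancels to the identity and can be dropped.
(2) The final state's coefficient on |01100> equals -sqrt(6)/4.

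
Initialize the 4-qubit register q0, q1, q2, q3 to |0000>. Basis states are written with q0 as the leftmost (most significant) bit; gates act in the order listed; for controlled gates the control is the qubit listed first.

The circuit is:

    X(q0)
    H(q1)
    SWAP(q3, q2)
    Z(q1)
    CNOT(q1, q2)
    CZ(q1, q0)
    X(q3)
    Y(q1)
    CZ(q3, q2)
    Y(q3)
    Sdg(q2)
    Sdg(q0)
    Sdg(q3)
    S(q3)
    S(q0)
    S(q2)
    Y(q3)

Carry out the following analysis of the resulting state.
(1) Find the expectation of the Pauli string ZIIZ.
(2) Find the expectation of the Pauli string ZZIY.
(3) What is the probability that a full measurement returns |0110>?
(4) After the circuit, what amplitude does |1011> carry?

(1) In the final state, ZIIZ has expectation 1. Key observation: steps 10-17 multiply out to the identity, so the circuit reduces to the remaining gates.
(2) The expectation value of ZZIY is 0.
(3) A full measurement returns |0110> with probability 0.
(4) The final state's coefficient on |1011> equals sqrt(2)*I/2.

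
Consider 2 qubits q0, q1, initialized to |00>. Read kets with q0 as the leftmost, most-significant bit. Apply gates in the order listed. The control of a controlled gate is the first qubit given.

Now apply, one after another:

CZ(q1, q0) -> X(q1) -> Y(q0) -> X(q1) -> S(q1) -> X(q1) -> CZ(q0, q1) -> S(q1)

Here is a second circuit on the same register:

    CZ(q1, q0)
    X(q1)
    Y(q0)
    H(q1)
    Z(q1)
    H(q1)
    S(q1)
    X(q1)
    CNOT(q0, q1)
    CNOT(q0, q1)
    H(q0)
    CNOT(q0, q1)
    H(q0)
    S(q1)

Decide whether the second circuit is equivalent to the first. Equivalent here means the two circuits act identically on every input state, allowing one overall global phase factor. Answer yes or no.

No, they are not equivalent — no single phase factor reconciles the two unitaries.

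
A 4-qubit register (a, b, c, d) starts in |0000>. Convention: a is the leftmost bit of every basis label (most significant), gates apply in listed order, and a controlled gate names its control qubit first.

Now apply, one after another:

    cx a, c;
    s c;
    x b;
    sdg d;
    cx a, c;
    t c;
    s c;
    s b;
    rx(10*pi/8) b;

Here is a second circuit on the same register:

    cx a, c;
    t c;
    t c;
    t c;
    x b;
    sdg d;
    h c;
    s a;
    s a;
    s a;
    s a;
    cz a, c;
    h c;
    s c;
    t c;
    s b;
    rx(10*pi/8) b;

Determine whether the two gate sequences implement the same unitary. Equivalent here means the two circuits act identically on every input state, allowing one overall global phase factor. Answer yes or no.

No: there is an input state on which the two circuits produce genuinely different outputs (not merely differing by a phase).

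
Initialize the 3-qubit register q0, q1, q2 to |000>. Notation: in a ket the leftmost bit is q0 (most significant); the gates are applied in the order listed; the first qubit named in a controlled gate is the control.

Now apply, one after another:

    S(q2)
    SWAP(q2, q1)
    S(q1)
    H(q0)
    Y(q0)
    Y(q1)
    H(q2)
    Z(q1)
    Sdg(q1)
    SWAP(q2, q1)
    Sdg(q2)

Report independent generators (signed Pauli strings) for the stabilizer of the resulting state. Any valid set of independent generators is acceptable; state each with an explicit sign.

One valid set of independent stabilizer generators is -XII, +IXI, -IIZ (any independent generating set of the same group is equally correct).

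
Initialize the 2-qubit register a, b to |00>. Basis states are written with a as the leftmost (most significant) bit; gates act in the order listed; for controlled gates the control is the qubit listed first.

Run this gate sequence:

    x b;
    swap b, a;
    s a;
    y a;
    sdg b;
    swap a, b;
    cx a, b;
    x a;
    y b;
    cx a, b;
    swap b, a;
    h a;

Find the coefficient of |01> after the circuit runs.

The final state's coefficient on |01> equals sqrt(2)*I/2.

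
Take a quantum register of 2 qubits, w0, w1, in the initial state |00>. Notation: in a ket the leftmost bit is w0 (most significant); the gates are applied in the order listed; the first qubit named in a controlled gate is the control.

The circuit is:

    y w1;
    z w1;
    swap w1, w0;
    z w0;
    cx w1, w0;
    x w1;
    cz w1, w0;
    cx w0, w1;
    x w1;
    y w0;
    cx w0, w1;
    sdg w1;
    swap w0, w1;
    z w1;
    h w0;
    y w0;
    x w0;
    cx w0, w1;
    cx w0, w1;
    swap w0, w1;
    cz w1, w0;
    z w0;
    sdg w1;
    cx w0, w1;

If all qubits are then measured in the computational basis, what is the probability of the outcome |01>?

Outcome |01> occurs with probability 1/2.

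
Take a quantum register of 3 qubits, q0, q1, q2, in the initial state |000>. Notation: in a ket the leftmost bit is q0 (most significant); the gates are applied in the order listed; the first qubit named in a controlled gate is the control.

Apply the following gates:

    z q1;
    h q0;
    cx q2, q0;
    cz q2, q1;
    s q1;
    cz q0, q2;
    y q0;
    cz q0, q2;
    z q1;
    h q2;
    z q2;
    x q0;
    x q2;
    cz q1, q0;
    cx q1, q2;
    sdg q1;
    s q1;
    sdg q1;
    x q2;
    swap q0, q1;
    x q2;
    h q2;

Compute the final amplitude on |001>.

|001> carries amplitude -sqrt(2)*I/2 in the final state.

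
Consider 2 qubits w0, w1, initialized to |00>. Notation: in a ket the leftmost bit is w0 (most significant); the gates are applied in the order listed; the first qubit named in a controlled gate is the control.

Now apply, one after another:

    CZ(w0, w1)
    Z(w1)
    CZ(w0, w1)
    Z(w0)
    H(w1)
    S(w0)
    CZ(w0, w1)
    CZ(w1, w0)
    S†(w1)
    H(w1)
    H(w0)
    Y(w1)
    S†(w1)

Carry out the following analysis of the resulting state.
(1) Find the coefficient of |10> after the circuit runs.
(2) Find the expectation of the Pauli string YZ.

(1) The final state's coefficient on |10> equals sqrt(2)*(1 - I)/4.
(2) The observable YZ averages to 0.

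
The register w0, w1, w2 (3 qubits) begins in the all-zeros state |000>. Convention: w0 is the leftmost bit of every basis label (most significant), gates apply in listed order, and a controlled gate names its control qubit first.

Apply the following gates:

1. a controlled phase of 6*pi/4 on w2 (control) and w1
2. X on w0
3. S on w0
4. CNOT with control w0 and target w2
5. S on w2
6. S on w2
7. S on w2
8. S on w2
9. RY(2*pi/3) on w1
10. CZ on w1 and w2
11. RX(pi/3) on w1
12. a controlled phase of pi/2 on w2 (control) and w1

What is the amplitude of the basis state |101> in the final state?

|101> carries amplitude sqrt(3)*(-1 + I)/4 in the final state. Key observation: steps 5-8 multiply out to the identity, so the circuit reduces to the remaining gates.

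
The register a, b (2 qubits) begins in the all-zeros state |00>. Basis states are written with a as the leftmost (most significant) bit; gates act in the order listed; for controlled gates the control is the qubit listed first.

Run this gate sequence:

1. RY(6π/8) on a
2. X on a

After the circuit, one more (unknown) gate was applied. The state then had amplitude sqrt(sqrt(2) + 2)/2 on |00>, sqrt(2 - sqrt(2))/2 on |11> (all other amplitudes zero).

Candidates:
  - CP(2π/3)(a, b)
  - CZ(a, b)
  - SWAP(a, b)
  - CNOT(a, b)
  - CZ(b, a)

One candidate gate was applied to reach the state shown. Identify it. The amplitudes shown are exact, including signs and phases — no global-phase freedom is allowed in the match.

It was CNOT(a, b) that produced the state shown.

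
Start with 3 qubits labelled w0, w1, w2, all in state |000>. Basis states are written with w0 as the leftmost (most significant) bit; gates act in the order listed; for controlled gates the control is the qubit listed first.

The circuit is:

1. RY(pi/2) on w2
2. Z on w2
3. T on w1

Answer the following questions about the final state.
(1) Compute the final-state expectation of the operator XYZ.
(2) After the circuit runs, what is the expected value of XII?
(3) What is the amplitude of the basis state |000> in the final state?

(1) The expectation value of XYZ is 0.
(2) In the final state, XII has expectation 0.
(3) The final state's coefficient on |000> equals sqrt(2)/2.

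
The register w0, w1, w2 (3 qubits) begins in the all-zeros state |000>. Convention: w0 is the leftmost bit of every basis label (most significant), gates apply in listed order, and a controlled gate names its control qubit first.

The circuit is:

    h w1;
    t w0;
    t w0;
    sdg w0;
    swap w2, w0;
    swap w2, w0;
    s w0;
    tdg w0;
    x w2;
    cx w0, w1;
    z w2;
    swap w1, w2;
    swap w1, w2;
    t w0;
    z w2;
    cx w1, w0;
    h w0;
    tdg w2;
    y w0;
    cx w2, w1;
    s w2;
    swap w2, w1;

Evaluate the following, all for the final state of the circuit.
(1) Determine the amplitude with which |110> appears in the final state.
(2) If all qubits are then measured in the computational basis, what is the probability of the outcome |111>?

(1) |110> carries amplitude exp(3*I*pi/4)/2 in the final state. Key observation: steps 3-8 multiply out to the identity, so the circuit reduces to the remaining gates.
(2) A full measurement returns |111> with probability 1/4.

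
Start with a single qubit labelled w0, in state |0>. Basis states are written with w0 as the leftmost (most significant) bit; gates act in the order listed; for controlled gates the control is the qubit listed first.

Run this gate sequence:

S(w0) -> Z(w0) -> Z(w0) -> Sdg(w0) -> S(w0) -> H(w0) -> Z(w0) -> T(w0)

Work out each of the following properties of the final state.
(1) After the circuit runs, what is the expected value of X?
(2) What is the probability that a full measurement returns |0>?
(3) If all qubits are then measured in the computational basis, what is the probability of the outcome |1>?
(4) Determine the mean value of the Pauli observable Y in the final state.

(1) The observable X averages to -sqrt(2)/2.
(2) A full measurement returns |0> with probability 1/2.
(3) A full measurement returns |1> with probability 1/2.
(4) In the final state, Y has expectation -sqrt(2)/2.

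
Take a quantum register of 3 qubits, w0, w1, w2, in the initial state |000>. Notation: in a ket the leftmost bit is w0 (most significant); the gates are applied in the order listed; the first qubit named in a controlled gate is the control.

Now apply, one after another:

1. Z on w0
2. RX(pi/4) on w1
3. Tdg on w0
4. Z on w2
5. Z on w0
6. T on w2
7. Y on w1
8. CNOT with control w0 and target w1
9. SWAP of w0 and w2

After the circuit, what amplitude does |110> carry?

The final state's coefficient on |110> equals 0.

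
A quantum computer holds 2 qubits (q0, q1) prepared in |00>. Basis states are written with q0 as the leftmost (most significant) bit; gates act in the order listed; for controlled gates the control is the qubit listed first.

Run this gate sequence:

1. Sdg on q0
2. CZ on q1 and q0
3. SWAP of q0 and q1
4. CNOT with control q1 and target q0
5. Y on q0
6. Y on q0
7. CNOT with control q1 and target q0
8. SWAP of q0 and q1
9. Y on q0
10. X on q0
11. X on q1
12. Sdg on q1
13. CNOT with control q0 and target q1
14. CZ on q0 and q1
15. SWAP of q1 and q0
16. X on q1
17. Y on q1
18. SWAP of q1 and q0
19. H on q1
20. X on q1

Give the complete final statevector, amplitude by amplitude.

The final amplitudes are sqrt(2)*I/2 on |00>, -sqrt(2)*I/2 on |01>, 0 on |10>, 0 on |11>. Key observation: gates 3-8 undo each other exactly, leaving only the rest of the circuit to track.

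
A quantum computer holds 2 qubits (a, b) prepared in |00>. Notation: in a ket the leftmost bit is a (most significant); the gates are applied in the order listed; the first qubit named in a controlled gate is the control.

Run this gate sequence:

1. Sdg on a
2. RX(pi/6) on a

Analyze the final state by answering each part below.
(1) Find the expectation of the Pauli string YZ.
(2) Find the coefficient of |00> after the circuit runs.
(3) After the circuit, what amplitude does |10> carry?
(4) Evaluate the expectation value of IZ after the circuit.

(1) The observable YZ averages to -1/2.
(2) |00> carries amplitude sqrt(2)/4 + sqrt(6)/4 in the final state.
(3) The final state's coefficient on |10> equals I*(-sqrt(6) + sqrt(2))/4.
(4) The observable IZ averages to 1.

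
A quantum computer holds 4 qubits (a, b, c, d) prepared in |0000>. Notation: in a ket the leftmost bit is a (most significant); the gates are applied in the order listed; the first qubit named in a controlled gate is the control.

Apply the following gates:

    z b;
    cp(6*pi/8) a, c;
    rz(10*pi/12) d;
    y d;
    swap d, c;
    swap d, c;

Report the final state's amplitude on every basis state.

The final amplitudes are exp(I*pi/12) on |0001>, and 0 on every other basis state. Key observation: steps 5-6 multiply out to the identity, so the circuit reduces to the remaining gates.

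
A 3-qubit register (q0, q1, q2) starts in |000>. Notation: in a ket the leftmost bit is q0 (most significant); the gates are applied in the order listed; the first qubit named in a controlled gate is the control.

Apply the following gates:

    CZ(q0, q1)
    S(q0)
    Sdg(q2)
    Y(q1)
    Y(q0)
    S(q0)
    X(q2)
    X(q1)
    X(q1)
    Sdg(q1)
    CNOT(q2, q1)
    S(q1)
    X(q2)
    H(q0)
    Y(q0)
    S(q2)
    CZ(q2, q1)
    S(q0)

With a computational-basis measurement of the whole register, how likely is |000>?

Outcome |000> occurs with probability 1/2. Key observation: the block from step 8 through step 9 cancels to the identity and can be dropped.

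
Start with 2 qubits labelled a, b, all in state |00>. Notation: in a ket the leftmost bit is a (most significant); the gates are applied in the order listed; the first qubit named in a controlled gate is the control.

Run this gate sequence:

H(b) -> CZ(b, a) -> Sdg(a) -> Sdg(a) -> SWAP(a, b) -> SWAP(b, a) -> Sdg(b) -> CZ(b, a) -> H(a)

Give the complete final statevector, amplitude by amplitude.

After the circuit, the state carries amplitude 1/2 on |00>, -I/2 on |01>, 1/2 on |10>, -I/2 on |11>.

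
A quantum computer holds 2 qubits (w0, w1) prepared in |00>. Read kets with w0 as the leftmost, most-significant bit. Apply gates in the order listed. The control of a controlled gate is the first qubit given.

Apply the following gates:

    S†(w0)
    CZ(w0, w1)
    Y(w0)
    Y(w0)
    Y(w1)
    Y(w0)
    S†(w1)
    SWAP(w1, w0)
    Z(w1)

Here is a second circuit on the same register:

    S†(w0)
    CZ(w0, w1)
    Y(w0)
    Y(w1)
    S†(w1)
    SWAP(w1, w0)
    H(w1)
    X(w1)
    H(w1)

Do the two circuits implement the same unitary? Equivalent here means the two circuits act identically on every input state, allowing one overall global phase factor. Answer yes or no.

Yes: on every input state the two circuits agree up to one overall phase factor.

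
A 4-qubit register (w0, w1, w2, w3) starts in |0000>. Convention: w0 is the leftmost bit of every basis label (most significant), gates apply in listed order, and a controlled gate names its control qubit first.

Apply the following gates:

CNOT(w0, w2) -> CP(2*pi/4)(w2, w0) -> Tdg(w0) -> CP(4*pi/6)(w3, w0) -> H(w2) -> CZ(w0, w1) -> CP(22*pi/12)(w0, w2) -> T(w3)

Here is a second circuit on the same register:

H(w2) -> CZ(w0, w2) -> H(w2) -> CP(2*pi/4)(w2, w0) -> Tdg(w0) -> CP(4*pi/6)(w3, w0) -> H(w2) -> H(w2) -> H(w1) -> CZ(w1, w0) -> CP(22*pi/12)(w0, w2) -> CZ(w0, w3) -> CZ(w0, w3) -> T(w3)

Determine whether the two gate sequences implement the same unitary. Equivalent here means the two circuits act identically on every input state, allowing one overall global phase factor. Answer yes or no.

No — the two circuits implement different unitaries, even allowing a global phase.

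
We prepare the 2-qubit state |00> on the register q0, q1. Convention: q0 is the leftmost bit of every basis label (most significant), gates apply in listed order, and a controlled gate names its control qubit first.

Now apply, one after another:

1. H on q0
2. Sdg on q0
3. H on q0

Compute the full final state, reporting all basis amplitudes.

After the circuit, the state carries amplitude 1/2 - I/2 on |00>, 0 on |01>, 1/2 + I/2 on |10>, 0 on |11>.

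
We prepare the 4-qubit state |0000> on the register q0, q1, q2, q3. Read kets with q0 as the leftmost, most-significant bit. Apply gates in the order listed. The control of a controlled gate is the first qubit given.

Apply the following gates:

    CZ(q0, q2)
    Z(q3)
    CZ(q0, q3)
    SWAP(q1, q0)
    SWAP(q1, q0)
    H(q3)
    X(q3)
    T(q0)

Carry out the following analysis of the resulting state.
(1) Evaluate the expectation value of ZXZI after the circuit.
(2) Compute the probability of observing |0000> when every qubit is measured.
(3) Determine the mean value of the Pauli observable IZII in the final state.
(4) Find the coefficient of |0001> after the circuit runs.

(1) The expectation value of ZXZI is 0.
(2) A full measurement returns |0000> with probability 1/2.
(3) The observable IZII averages to 1.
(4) |0001> carries amplitude sqrt(2)/2 in the final state.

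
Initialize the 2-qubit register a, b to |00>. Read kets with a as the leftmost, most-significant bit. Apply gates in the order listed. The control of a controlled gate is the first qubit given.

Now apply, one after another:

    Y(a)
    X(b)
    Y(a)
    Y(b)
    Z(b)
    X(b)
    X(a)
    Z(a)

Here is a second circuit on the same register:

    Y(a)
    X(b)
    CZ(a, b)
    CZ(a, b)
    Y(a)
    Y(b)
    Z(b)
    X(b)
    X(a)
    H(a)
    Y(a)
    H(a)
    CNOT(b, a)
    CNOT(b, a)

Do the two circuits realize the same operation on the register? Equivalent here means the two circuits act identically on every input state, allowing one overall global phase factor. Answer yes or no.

No: there is an input state on which the two circuits produce genuinely different outputs (not merely differing by a phase).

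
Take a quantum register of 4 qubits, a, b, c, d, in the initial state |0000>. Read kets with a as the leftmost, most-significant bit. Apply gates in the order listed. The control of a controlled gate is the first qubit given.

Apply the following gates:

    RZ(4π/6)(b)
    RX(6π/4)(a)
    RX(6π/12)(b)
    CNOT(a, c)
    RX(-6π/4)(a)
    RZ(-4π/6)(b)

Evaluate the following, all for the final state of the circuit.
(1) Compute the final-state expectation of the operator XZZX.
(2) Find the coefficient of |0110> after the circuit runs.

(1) The expectation value of XZZX is 0.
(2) The final state's coefficient on |0110> equals sqrt(2)*exp(5*I*pi/6)/4.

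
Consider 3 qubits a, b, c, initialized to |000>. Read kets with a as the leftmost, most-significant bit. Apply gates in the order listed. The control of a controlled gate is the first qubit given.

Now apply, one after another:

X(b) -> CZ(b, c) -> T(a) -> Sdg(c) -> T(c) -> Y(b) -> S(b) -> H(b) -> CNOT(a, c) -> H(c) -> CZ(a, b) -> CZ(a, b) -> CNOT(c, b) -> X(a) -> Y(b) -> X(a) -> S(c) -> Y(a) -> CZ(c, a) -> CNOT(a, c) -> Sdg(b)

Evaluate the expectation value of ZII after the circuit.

The observable ZII averages to -1. Key observation: the block from step 11 through step 12 cancels to the identity and can be dropped.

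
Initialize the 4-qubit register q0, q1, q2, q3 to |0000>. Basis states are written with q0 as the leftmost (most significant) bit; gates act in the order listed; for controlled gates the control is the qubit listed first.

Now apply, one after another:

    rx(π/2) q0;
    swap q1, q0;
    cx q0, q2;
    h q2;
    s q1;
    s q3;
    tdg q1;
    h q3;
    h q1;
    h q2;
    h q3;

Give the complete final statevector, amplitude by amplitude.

The resulting statevector has amplitude 1/2 - exp(3*I*pi/4)/2 on |0000>, 1/2 + exp(3*I*pi/4)/2 on |0100>, and 0 on every other basis state.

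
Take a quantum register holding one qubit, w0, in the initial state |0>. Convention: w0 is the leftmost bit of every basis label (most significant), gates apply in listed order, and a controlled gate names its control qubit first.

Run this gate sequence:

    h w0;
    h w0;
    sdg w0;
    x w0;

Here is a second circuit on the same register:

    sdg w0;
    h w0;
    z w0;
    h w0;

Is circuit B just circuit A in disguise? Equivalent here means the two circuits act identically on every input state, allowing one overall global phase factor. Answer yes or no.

Yes, they are equivalent — the unitaries differ by at most a global phase.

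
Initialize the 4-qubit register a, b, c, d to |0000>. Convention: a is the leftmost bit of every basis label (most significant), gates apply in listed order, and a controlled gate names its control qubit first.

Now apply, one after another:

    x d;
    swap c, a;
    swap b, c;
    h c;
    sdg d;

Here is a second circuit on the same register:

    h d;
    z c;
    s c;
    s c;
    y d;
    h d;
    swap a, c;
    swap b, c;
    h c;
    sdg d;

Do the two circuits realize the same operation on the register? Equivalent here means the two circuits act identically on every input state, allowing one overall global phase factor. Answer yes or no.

No: there is an input state on which the two circuits produce genuinely different outputs (not merely differing by a phase).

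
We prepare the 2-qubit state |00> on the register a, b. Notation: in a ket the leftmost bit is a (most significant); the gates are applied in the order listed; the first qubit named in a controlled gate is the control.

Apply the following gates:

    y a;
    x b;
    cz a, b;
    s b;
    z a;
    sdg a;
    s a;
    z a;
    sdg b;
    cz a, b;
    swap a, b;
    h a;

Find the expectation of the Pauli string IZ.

The observable IZ averages to -1.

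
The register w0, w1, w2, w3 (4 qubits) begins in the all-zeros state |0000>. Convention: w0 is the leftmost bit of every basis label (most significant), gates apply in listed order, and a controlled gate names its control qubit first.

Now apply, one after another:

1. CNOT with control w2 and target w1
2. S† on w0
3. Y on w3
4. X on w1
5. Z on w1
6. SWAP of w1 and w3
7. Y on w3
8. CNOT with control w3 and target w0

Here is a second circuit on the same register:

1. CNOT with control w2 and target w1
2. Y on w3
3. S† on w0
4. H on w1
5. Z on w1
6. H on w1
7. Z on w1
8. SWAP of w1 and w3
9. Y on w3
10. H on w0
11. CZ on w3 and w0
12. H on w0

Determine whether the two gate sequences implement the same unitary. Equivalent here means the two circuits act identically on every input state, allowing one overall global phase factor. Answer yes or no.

Yes, they are equivalent — the unitaries differ by at most a global phase.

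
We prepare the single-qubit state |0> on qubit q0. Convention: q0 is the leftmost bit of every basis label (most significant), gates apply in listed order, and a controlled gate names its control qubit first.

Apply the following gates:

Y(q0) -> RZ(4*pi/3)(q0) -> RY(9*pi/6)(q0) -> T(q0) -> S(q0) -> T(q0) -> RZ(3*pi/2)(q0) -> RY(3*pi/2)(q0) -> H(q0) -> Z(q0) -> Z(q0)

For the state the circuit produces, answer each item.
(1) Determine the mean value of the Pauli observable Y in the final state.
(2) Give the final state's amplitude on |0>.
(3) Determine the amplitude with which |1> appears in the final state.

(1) The observable Y averages to -1.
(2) The final state's coefficient on |0> equals sqrt(2)*exp(11*I*pi/12)/2.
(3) The amplitude on |1> is sqrt(2)*exp(5*I*pi/12)/2.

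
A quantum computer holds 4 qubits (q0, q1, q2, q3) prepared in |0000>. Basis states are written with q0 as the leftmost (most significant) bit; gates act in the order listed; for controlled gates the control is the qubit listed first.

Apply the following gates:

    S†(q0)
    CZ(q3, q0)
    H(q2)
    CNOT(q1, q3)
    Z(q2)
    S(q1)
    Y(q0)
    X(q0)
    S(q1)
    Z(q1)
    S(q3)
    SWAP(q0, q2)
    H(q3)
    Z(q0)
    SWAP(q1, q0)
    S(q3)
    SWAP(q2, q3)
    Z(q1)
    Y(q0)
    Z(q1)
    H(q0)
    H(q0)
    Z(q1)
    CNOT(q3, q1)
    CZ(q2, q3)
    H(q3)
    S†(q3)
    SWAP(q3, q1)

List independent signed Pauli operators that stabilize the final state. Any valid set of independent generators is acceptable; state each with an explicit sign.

One valid set of independent stabilizer generators is -IYII, +IIYI, -IIIX, -ZIII (any independent generating set of the same group is equally correct). Key observation: gates 20-23 undo each other exactly, leaving only the rest of the circuit to track.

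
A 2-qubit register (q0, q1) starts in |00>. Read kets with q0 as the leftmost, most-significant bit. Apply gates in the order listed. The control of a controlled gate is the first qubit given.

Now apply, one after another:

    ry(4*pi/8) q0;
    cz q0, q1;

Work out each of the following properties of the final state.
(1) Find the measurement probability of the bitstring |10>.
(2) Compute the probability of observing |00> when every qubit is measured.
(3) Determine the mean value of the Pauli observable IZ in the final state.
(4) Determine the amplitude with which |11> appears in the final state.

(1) A full measurement returns |10> with probability 1/2.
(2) A full measurement returns |00> with probability 1/2.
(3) In the final state, IZ has expectation 1.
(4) The final state's coefficient on |11> equals 0.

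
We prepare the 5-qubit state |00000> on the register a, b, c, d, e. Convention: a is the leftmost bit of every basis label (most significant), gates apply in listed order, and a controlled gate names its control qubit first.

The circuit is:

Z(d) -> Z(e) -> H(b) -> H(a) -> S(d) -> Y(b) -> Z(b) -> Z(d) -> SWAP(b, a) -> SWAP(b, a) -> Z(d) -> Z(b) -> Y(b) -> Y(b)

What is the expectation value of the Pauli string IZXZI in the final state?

The observable IZXZI averages to 0. Key observation: steps 6-13 multiply out to the identity, so the circuit reduces to the remaining gates.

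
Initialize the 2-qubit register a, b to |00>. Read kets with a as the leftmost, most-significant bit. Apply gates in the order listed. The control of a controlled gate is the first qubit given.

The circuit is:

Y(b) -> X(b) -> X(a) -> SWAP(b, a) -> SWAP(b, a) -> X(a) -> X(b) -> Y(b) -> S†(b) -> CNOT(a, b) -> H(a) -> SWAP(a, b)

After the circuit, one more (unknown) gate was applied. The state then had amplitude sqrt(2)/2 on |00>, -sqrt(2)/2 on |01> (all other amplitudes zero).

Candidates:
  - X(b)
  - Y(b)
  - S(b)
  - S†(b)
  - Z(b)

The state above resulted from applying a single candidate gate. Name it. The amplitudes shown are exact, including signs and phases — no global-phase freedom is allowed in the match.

It was Z(b) that produced the state shown. Key observation: the block from step 1 through step 8 cancels to the identity and can be dropped.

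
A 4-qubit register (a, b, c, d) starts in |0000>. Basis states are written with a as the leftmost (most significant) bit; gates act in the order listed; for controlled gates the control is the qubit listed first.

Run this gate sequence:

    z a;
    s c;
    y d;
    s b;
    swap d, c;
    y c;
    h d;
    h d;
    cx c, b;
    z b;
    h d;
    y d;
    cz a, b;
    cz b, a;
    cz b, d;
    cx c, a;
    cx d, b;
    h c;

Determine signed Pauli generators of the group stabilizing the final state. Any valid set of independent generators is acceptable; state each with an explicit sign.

One valid set of independent stabilizer generators is -IXIX, +IIXI, +ZIII, +IZIZ (any independent generating set of the same group is equally correct). Key observation: steps 7-8 multiply out to the identity, so the circuit reduces to the remaining gates.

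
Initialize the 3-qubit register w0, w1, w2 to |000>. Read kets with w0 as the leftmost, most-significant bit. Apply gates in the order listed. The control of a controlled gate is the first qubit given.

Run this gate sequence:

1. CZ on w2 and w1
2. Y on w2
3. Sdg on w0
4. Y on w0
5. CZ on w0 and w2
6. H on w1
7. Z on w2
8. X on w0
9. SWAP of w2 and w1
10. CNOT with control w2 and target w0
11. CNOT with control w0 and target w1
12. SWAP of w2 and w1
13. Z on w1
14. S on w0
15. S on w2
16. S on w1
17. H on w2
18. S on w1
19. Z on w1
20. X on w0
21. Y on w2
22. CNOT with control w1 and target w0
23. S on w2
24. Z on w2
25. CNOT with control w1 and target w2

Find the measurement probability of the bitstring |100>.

The probability of measuring |100> is 1/4.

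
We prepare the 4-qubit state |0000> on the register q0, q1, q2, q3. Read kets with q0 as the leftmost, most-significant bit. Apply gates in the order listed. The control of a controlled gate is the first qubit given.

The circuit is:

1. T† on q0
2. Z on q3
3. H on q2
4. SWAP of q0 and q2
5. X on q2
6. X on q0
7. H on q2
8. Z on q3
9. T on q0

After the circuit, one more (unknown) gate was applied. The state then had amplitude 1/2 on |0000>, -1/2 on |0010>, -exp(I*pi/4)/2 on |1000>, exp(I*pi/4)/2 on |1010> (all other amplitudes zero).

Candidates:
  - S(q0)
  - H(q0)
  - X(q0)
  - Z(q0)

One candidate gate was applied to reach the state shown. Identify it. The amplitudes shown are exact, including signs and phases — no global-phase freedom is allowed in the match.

The applied gate was Z(q0).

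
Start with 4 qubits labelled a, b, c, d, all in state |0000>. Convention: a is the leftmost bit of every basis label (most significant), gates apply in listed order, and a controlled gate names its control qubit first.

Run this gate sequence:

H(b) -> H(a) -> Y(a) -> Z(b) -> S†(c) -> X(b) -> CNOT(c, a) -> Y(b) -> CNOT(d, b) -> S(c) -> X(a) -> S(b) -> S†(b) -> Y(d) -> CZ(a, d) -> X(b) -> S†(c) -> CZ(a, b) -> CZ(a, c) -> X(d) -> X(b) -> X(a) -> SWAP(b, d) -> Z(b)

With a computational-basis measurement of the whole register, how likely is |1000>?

Outcome |1000> occurs with probability 1/4.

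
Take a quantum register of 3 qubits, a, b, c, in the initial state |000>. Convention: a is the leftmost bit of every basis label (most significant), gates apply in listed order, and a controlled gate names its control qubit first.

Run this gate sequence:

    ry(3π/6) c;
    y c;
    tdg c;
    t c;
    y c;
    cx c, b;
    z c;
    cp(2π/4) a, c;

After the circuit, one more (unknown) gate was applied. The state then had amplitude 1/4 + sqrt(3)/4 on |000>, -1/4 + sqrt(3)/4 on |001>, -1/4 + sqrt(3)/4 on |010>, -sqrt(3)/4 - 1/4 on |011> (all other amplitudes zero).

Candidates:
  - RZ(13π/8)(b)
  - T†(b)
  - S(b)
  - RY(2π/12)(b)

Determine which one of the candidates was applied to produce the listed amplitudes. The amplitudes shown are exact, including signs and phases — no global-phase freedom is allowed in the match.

The unique candidate consistent with the amplitudes is RY(2π/12)(b). Key observation: steps 2-5 multiply out to the identity, so the circuit reduces to the remaining gates.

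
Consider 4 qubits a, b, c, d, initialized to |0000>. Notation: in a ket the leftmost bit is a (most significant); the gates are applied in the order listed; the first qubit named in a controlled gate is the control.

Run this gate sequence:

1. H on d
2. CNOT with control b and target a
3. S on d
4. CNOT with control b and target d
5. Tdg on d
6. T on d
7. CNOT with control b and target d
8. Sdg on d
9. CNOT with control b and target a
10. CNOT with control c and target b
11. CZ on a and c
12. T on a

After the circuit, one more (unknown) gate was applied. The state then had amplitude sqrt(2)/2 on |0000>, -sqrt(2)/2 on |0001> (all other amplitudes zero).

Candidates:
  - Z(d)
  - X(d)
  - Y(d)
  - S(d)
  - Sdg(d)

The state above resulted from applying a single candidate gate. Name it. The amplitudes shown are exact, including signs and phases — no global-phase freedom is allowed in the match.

The applied gate was Z(d). Key observation: steps 2-9 multiply out to the identity, so the circuit reduces to the remaining gates.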